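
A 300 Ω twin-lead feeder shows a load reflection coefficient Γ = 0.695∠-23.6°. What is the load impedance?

Z_L ≈ 741 − j798 Ω

Z_L = Z_0·(1 + Γ)/(1 − Γ) = 300·(1.64 − j0.278)/(0.363 + j0.278)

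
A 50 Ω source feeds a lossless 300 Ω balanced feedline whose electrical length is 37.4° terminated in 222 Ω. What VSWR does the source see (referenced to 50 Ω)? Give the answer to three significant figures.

VSWR ≈ 5.81

tan(βl) = 0.765
Z_in = Z_0·(Z_L + jZ_0·tanβl)/(Z_0 + jZ_L·tanβl) = 266 + j78.6 Ω
Γ_s = (Z_in − Z_s)/(Z_in + Z_s) = (216 + j78.6)/(316 + j78.6), |Γ_s| = 0.706
VSWR = (1 + |Γ_s|)/(1 − |Γ_s|)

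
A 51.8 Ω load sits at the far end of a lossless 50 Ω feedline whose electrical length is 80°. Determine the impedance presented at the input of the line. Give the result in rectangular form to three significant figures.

tan(βl) = tan(80°) = 5.67
Z_in = Z_0·(Z_L + jZ_0·tanβl)/(Z_0 + jZ_L·tanβl)
     = 50·(51.8 + j284)/(50 + j294)

Z_in ≈ 48.4 − j0.585 Ω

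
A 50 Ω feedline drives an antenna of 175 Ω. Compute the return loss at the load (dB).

Γ = (175 − 50)/(175 + 50) = 0.556
RL = −20·log₁₀|Γ| = −20·log₁₀(0.556)

RL ≈ 5.11 dB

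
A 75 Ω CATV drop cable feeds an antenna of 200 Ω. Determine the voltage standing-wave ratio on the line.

Γ = (200 − 75)/(200 + 75) = 0.455
VSWR = (1 + 0.455)/(1 − 0.455)

VSWR ≈ 2.67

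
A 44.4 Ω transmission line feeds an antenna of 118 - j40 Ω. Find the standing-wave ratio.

VSWR ≈ 3.01

Γ = (Z_L − Z_0)/(Z_L + Z_0) = (73.6 − j40)/(162.4 − j40)
|Γ| = 83.8/167 = 0.501
VSWR = (1 + |Γ|)/(1 − |Γ|) = 1.5/0.499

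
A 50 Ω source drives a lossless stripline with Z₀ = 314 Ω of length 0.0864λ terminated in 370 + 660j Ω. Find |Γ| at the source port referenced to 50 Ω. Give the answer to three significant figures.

βl = 2π × 0.0864 = 31.1°
tan(βl) = 0.603
Z_in = Z_0·(Z_L + jZ_0·tanβl)/(Z_0 + jZ_L·tanβl) = 874 − j850 Ω
Γ_s = (Z_in − Z_s)/(Z_in + Z_s) = (824 − j850)/(924 − j850), |Γ_s| = 0.943

|Γ| ≈ 0.943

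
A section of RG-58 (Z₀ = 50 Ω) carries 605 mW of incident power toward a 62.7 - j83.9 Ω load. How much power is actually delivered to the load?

|Γ| = |(12.7 − j83.9)/(112.7 − j83.9)| = 0.604
|Γ|² = 0.365
P_refl = |Γ|²·P_inc = 221 mW, P_del = (1 − |Γ|²)·P_inc = 384 mW

P_delivered ≈ 384 mW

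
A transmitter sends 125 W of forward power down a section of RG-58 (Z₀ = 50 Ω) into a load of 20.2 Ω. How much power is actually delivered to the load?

Γ = (20.2 − 50)/(20.2 + 50) = -0.425
|Γ|² = 0.18
P_refl = |Γ|²·P_inc = 22.5 W, P_del = (1 − |Γ|²)·P_inc = 102 W

P_delivered ≈ 102 W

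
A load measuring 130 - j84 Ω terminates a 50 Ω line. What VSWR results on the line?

VSWR ≈ 3.81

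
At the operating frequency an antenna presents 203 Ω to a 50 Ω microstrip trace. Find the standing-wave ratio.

For a purely resistive load, VSWR = R_L/Z_0 or Z_0/R_L (whichever > 1) = 203/50

VSWR ≈ 4.06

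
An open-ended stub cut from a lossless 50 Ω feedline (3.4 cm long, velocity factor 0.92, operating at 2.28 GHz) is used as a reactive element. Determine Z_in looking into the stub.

Z_in ≈ +j9.82 Ω

λ = v/f = 0.92·c / 2.28 GHz = 0.121 m
βl = 2π·l/λ = 2π × 0.281 = 101°
tan(βl) = -5.09
For an open-ended stub, Z_in = −jZ_0·cot(βl) = −jZ_0/tan(βl)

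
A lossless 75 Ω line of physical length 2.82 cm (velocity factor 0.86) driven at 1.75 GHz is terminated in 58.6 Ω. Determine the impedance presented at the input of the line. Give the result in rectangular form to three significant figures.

Z_in ≈ 88.6 + j14.9 Ω

λ = v/f = 0.86·c / 1.75 GHz = 0.147 m
βl = 2π·l/λ = 2π × 0.191 = 68.9°
tan(βl) = tan(68.9°) = 2.59
Z_in = Z_0·(Z_L + jZ_0·tanβl)/(Z_0 + jZ_L·tanβl)
     = 75·(58.6 + j194)/(75 + j152)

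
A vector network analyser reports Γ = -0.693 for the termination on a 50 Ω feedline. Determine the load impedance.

Z_L ≈ 9.07 Ω

Z_L = Z_0·(1 + Γ)/(1 − Γ) = 50·(0.307)/(1.69)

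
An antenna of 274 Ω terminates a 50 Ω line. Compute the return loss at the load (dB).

Γ = (274 − 50)/(274 + 50) = 0.691
RL = −20·log₁₀|Γ| = −20·log₁₀(0.691)

RL ≈ 3.21 dB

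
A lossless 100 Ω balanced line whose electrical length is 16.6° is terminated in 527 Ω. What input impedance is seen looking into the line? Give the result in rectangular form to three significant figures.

tan(βl) = tan(16.6°) = 0.298
Z_in = Z_0·(Z_L + jZ_0·tanβl)/(Z_0 + jZ_L·tanβl)
     = 100·(527 + j29.8)/(100 + j157)

Z_in ≈ 165 − j230 Ω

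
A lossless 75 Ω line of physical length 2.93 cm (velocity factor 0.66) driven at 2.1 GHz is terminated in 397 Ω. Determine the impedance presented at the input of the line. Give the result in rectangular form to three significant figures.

Z_in ≈ 16.4 + j28.9 Ω

λ = v/f = 0.66·c / 2.1 GHz = 0.0943 m
βl = 2π·l/λ = 2π × 0.311 = 112°
tan(βl) = tan(112°) = -2.49
Z_in = Z_0·(Z_L + jZ_0·tanβl)/(Z_0 + jZ_L·tanβl)
     = 75·(397 − j187)/(75 − j989)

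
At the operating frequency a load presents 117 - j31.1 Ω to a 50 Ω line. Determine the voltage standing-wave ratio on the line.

VSWR ≈ 2.54

Γ = (Z_L − Z_0)/(Z_L + Z_0) = (67 − j31.1)/(167 − j31.1)
|Γ| = 73.9/170 = 0.435
VSWR = (1 + |Γ|)/(1 − |Γ|) = 1.43/0.565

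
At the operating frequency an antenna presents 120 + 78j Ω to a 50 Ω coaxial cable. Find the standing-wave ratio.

VSWR ≈ 3.55

Γ = (Z_L − Z_0)/(Z_L + Z_0) = (70 + j78)/(170 + j78)
|Γ| = 105/187 = 0.56
VSWR = (1 + |Γ|)/(1 − |Γ|) = 1.56/0.44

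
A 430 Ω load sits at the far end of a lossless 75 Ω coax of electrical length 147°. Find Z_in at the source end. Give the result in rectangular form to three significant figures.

tan(βl) = tan(147°) = -0.649
Z_in = Z_0·(Z_L + jZ_0·tanβl)/(Z_0 + jZ_L·tanβl)
     = 75·(430 − j48.7)/(75 − j279)

Z_in ≈ 41.1 + j104 Ω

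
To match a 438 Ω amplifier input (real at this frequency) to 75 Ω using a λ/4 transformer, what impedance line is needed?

Z_qwt ≈ 181 Ω

Z_qwt = √(Z_0·R_L) = √(75 × 438) = √32850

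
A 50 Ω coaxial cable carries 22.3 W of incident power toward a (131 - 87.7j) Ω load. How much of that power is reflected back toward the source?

P_reflected ≈ 7.86 W

|Γ| = |(81 − j87.7)/(181 − j87.7)| = 0.594
|Γ|² = 0.352
P_refl = |Γ|²·P_inc = 7.86 W, P_del = (1 − |Γ|²)·P_inc = 14.4 W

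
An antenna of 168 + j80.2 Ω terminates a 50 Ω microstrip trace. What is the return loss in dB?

Γ = (118 + j80.2)/(218 + j80.2), |Γ| = 0.614
RL = −20·log₁₀|Γ| = −20·log₁₀(0.614)

RL ≈ 4.23 dB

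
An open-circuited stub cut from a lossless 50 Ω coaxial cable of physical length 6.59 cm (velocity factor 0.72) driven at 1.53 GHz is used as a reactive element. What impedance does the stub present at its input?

λ = v/f = 0.72·c / 1.53 GHz = 0.141 m
βl = 2π·l/λ = 2π × 0.467 = 168°
tan(βl) = -0.212
For an open-circuited stub, Z_in = −jZ_0·cot(βl) = −jZ_0/tan(βl)

Z_in ≈ +j236 Ω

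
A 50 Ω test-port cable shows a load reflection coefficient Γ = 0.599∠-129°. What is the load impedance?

Z_L ≈ 15.2 − j22 Ω

Z_L = Z_0·(1 + Γ)/(1 − Γ) = 50·(0.623 − j0.466)/(1.38 + j0.466)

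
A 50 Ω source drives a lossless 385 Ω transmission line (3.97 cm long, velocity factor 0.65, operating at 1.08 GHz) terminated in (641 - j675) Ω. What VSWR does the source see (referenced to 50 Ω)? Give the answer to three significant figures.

λ = v/f = 0.65·c / 1.08 GHz = 0.181 m
βl = 2π·l/λ = 2π × 0.22 = 79.2°
tan(βl) = 5.22
Z_in = Z_0·(Z_L + jZ_0·tanβl)/(Z_0 + jZ_L·tanβl) = 101 + j44.7 Ω
Γ_s = (Z_in − Z_s)/(Z_in + Z_s) = (51.4 + j44.7)/(151 + j44.7), |Γ_s| = 0.431
VSWR = (1 + |Γ_s|)/(1 − |Γ_s|)

VSWR ≈ 2.52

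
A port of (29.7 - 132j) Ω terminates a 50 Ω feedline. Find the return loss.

Γ = (-20.3 − j132)/(79.7 − j132), |Γ| = 0.866
RL = −20·log₁₀|Γ| = −20·log₁₀(0.866)

RL ≈ 1.25 dB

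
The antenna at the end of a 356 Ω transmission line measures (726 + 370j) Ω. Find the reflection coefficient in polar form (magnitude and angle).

Γ = (Z_L − Z_0)/(Z_L + Z_0) = (370 + j370)/(1082 + j370)
|Γ| = 523/1140 = 0.458

Γ ≈ 0.458 ∠ 26.1°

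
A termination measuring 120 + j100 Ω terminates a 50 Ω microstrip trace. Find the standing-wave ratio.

Γ = (Z_L − Z_0)/(Z_L + Z_0) = (70 + j100)/(170 + j100)
|Γ| = 122/197 = 0.619
VSWR = (1 + |Γ|)/(1 − |Γ|) = 1.62/0.381

VSWR ≈ 4.25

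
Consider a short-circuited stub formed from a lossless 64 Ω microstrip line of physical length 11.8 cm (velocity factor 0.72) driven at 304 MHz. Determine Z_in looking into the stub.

λ = v/f = 0.72·c / 304 MHz = 0.711 m
βl = 2π·l/λ = 2π × 0.166 = 59.8°
tan(βl) = 1.72
For a short-circuited stub, Z_in = jZ_0·tan(βl)

Z_in ≈ +j110 Ω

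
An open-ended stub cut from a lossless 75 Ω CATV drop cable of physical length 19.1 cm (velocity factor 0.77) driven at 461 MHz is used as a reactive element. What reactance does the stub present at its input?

X_in ≈ 81.1 Ω (inductive)

λ = v/f = 0.77·c / 461 MHz = 0.501 m
βl = 2π·l/λ = 2π × 0.381 = 137°
tan(βl) = -0.925
For an open-ended stub, Z_in = −jZ_0·cot(βl) = −jZ_0/tan(βl)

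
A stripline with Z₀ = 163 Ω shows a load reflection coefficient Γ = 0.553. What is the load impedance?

Z_L ≈ 566 Ω

Z_L = Z_0·(1 + Γ)/(1 − Γ) = 163·(1.55)/(0.447)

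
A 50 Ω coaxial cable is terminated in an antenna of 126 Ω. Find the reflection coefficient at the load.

Γ = 0.432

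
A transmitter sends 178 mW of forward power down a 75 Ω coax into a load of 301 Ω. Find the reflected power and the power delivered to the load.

Γ = (301 − 75)/(301 + 75) = 0.601
|Γ|² = 0.361
P_refl = |Γ|²·P_inc = 64.3 mW, P_del = (1 − |Γ|²)·P_inc = 114 mW

P_reflected ≈ 64.3 mW; P_delivered ≈ 114 mW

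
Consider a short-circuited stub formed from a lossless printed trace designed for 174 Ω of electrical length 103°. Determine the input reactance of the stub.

tan(βl) = -4.33
For a short-circuited stub, Z_in = jZ_0·tan(βl)

X_in ≈ -754 Ω (capacitive)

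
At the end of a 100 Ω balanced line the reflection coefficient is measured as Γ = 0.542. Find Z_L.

Z_L = Z_0·(1 + Γ)/(1 − Γ) = 100·(1.54)/(0.458)

Z_L ≈ 337 Ω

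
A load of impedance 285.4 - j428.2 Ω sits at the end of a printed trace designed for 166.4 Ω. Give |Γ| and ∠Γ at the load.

Γ ≈ 0.714 ∠ -31°

Γ = (Z_L − Z_0)/(Z_L + Z_0) = (119 − j428.2)/(451.8 − j428.2)
|Γ| = 444/622 = 0.714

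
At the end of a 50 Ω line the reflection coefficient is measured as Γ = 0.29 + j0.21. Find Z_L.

Z_L ≈ 79.5 + j38.3 Ω

Z_L = Z_0·(1 + Γ)/(1 − Γ) = 50·(1.29 + j0.21)/(0.71 − j0.21)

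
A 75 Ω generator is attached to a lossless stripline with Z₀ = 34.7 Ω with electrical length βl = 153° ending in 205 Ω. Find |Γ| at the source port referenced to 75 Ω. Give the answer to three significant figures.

tan(βl) = -0.51
Z_in = Z_0·(Z_L + jZ_0·tanβl)/(Z_0 + jZ_L·tanβl) = 25.7 + j59.6 Ω
Γ_s = (Z_in − Z_s)/(Z_in + Z_s) = (-49.3 + j59.6)/(101 + j59.6), |Γ_s| = 0.661

|Γ| ≈ 0.661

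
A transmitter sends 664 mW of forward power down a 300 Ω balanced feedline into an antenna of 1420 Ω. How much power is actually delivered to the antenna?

P_delivered ≈ 382 mW

Γ = (1420 − 300)/(1420 + 300) = 0.651
|Γ|² = 0.424
P_refl = |Γ|²·P_inc = 282 mW, P_del = (1 − |Γ|²)·P_inc = 382 mW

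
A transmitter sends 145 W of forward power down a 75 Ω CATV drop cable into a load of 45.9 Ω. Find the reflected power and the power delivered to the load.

P_reflected ≈ 8.4 W; P_delivered ≈ 137 W

Γ = (45.9 − 75)/(45.9 + 75) = -0.241
|Γ|² = 0.0579
P_refl = |Γ|²·P_inc = 8.4 W, P_del = (1 − |Γ|²)·P_inc = 137 W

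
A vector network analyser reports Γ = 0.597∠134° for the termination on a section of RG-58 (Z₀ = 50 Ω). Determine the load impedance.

Z_L ≈ 14.7 + j19.6 Ω

Z_L = Z_0·(1 + Γ)/(1 − Γ) = 50·(0.585 + j0.429)/(1.41 − j0.429)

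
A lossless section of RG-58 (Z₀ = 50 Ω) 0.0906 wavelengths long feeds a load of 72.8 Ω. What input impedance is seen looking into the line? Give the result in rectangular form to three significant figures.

βl = 2π × 0.0906 = 32.6°
tan(βl) = tan(32.6°) = 0.64
Z_in = Z_0·(Z_L + jZ_0·tanβl)/(Z_0 + jZ_L·tanβl)
     = 50·(72.8 + j32)/(50 + j46.6)

Z_in ≈ 54.9 − j19.2 Ω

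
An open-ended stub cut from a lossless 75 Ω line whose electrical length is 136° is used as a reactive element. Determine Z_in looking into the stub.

Z_in ≈ +j77.7 Ω

tan(βl) = -0.966
For an open-ended stub, Z_in = −jZ_0·cot(βl) = −jZ_0/tan(βl)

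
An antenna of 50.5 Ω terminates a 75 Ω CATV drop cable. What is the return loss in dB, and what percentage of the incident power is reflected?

RL ≈ 14.2 dB; 3.81% of incident power reflected

Γ = (50.5 − 75)/(50.5 + 75) = -0.195
RL = −20·log₁₀(0.195) = 14.2 dB
P_refl/P_inc = |Γ|² = 0.0381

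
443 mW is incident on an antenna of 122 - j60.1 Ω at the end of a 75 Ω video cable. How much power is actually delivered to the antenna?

|Γ| = |(47 − j60.1)/(197 − j60.1)| = 0.37
|Γ|² = 0.137
P_refl = |Γ|²·P_inc = 60.8 mW, P_del = (1 − |Γ|²)·P_inc = 382 mW

P_delivered ≈ 382 mW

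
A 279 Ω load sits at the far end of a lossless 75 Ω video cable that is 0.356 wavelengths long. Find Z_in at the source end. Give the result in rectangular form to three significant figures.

βl = 2π × 0.356 = 128°
tan(βl) = tan(128°) = -1.27
Z_in = Z_0·(Z_L + jZ_0·tanβl)/(Z_0 + jZ_L·tanβl)
     = 75·(279 − j95.4)/(75 − j355)

Z_in ≈ 31.2 + j52.3 Ω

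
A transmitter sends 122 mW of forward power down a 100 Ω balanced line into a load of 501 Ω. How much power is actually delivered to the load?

Γ = (501 − 100)/(501 + 100) = 0.667
|Γ|² = 0.445
P_refl = |Γ|²·P_inc = 54.3 mW, P_del = (1 − |Γ|²)·P_inc = 67.7 mW

P_delivered ≈ 67.7 mW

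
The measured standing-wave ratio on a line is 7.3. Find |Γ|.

|Γ| = (S − 1)/(S + 1) = (7.3 − 1)/(7.3 + 1) = 6.3/8.3

|Γ| ≈ 0.759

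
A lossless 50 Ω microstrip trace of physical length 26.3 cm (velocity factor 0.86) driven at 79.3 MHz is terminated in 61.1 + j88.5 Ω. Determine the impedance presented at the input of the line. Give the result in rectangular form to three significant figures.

Z_in ≈ 173 − j86.1 Ω

λ = v/f = 0.86·c / 79.3 MHz = 3.25 m
βl = 2π·l/λ = 2π × 0.0808 = 29.1°
tan(βl) = tan(29.1°) = 0.557
Z_in = Z_0·(Z_L + jZ_0·tanβl)/(Z_0 + jZ_L·tanβl)
     = 50·(61.1 + j116)/(0.739 + j34)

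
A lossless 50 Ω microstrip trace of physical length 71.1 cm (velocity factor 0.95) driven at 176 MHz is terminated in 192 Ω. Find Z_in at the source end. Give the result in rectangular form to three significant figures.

λ = v/f = 0.95·c / 176 MHz = 1.62 m
βl = 2π·l/λ = 2π × 0.439 = 158°
tan(βl) = tan(158°) = -0.403
Z_in = Z_0·(Z_L + jZ_0·tanβl)/(Z_0 + jZ_L·tanβl)
     = 50·(192 − j20.1)/(50 − j77.3)

Z_in ≈ 65.8 + j81.6 Ω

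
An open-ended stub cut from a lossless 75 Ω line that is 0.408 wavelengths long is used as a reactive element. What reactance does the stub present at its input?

βl = 2π × 0.408 = 147°
tan(βl) = -0.652
For an open-ended stub, Z_in = −jZ_0·cot(βl) = −jZ_0/tan(βl)

X_in ≈ 115 Ω (inductive)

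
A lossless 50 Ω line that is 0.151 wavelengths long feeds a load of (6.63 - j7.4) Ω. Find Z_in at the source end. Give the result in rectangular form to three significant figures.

Z_in ≈ 13.1 + j49.7 Ω

βl = 2π × 0.151 = 54.4°
tan(βl) = tan(54.4°) = 1.39
Z_in = Z_0·(Z_L + jZ_0·tanβl)/(Z_0 + jZ_L·tanβl)
     = 50·(6.63 + j62.3)/(60.3 + j9.25)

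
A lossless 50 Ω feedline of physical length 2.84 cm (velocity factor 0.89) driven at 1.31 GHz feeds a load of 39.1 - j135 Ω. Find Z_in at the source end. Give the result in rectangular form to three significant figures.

λ = v/f = 0.89·c / 1.31 GHz = 0.204 m
βl = 2π·l/λ = 2π × 0.139 = 50.2°
tan(βl) = tan(50.2°) = 1.2
Z_in = Z_0·(Z_L + jZ_0·tanβl)/(Z_0 + jZ_L·tanβl)
     = 50·(39.1 − j75.1)/(212 + j46.9)

Z_in ≈ 5.06 − j18.8 Ω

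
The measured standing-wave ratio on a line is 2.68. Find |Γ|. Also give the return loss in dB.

|Γ| = (S − 1)/(S + 1) = (2.68 − 1)/(2.68 + 1) = 1.68/3.68
RL = −20·log₁₀|Γ| = −20·log₁₀(0.457)

|Γ| ≈ 0.457; return loss ≈ 6.81 dB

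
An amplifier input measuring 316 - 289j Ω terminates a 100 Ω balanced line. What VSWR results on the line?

Γ = (Z_L − Z_0)/(Z_L + Z_0) = (216 − j289)/(416 − j289)
|Γ| = 361/507 = 0.712
VSWR = (1 + |Γ|)/(1 − |Γ|) = 1.71/0.288

VSWR ≈ 5.95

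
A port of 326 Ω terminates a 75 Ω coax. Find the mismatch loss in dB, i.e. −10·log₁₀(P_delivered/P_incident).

mismatch loss ≈ 2.16 dB

Γ = (326 − 75)/(326 + 75) = 0.626
|Γ|² = 0.392, so P_del/P_inc = 1 − |Γ|² = 0.608
ML = −10·log₁₀(1 − |Γ|²)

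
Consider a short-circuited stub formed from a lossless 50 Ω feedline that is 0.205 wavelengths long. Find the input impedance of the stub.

Z_in ≈ +j172 Ω

βl = 2π × 0.205 = 73.8°
tan(βl) = 3.44
For a short-circuited stub, Z_in = jZ_0·tan(βl)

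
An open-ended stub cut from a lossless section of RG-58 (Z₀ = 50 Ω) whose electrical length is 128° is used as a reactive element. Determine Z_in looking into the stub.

tan(βl) = -1.28
For an open-ended stub, Z_in = −jZ_0·cot(βl) = −jZ_0/tan(βl)

Z_in ≈ +j39.1 Ω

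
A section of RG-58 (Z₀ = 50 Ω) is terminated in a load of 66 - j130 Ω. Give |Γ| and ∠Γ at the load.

Γ = (Z_L − Z_0)/(Z_L + Z_0) = (16 − j130)/(116 − j130)
|Γ| = 131/174 = 0.752

Γ ≈ 0.752 ∠ -34.7°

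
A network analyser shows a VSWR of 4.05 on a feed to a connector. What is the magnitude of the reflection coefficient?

|Γ| = (S − 1)/(S + 1) = (4.05 − 1)/(4.05 + 1) = 3.05/5.05

|Γ| ≈ 0.604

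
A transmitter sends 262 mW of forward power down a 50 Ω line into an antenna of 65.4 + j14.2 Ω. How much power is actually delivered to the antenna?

|Γ| = |(15.4 + j14.2)/(115.4 + j14.2)| = 0.18
|Γ|² = 0.0325
P_refl = |Γ|²·P_inc = 8.5 mW, P_del = (1 − |Γ|²)·P_inc = 253 mW

P_delivered ≈ 253 mW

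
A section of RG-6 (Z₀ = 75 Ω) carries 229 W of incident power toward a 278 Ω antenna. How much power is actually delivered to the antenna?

Γ = (278 − 75)/(278 + 75) = 0.575
|Γ|² = 0.331
P_refl = |Γ|²·P_inc = 75.7 W, P_del = (1 − |Γ|²)·P_inc = 153 W

P_delivered ≈ 153 W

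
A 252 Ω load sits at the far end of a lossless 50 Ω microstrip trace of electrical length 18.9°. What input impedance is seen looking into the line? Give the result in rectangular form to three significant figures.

Z_in ≈ 70.8 − j105 Ω

tan(βl) = tan(18.9°) = 0.342
Z_in = Z_0·(Z_L + jZ_0·tanβl)/(Z_0 + jZ_L·tanβl)
     = 50·(252 + j17.1)/(50 + j86.3)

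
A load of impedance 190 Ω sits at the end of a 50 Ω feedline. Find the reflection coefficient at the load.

Γ = (Z_L − Z_0)/(Z_L + Z_0) = (190 − 50)/(190 + 50) = 140/240

Γ = 0.583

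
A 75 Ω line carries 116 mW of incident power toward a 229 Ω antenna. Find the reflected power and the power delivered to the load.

Γ = (229 − 75)/(229 + 75) = 0.507
|Γ|² = 0.257
P_refl = |Γ|²·P_inc = 29.8 mW, P_del = (1 − |Γ|²)·P_inc = 86.2 mW

P_reflected ≈ 29.8 mW; P_delivered ≈ 86.2 mW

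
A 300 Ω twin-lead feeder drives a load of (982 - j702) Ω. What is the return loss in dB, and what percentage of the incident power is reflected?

Γ = (682 − j702)/(1282 − j702), |Γ| = 0.67
RL = −20·log₁₀(0.67) = 3.48 dB
P_refl/P_inc = |Γ|² = 0.448

RL ≈ 3.48 dB; 44.8% of incident power reflected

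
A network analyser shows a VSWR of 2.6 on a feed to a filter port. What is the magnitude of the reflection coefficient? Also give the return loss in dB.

|Γ| = (S − 1)/(S + 1) = (2.6 − 1)/(2.6 + 1) = 1.6/3.6
RL = −20·log₁₀|Γ| = −20·log₁₀(0.444)

|Γ| ≈ 0.444; return loss ≈ 7.04 dB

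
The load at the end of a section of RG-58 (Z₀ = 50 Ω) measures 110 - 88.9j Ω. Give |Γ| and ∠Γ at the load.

Γ ≈ 0.586 ∠ -26.9°

Γ = (Z_L − Z_0)/(Z_L + Z_0) = (60 − j88.9)/(160 − j88.9)
|Γ| = 107/183 = 0.586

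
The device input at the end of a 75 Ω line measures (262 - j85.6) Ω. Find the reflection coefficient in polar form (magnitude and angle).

Γ ≈ 0.591 ∠ -10.3°

Γ = (Z_L − Z_0)/(Z_L + Z_0) = (187 − j85.6)/(337 − j85.6)
|Γ| = 206/348 = 0.591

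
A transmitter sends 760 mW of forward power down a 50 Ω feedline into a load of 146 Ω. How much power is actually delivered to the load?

P_delivered ≈ 578 mW

Γ = (146 − 50)/(146 + 50) = 0.49
|Γ|² = 0.24
P_refl = |Γ|²·P_inc = 182 mW, P_del = (1 − |Γ|²)·P_inc = 578 mW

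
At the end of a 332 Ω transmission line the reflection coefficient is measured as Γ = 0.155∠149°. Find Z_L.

Z_L ≈ 251 + j41.1 Ω

Z_L = Z_0·(1 + Γ)/(1 − Γ) = 332·(0.867 + j0.0798)/(1.13 − j0.0798)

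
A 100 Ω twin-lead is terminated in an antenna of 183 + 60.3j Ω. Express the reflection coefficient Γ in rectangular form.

Γ ≈ 0.324 + j0.144

Γ = (Z_L − Z_0)/(Z_L + Z_0) = (83 + j60.3)/(283 + j60.3)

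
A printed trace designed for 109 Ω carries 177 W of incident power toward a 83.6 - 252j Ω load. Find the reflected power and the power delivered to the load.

P_reflected ≈ 113 W; P_delivered ≈ 64.1 W

|Γ| = |(-25.4 − j252)/(192.6 − j252)| = 0.799
|Γ|² = 0.638
P_refl = |Γ|²·P_inc = 113 W, P_del = (1 − |Γ|²)·P_inc = 64.1 W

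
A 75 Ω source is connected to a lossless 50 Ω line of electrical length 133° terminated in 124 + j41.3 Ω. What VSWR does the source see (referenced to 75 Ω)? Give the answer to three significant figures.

tan(βl) = -1.07
Z_in = Z_0·(Z_L + jZ_0·tanβl)/(Z_0 + jZ_L·tanβl) = 25.1 + j28.8 Ω
Γ_s = (Z_in − Z_s)/(Z_in + Z_s) = (-49.9 + j28.8)/(100 + j28.8), |Γ_s| = 0.554
VSWR = (1 + |Γ_s|)/(1 − |Γ_s|)

VSWR ≈ 3.48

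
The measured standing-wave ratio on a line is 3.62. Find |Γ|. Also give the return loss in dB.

|Γ| ≈ 0.567; return loss ≈ 4.93 dB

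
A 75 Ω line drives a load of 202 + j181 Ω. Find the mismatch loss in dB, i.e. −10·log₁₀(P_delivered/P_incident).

Γ = (127 + j181)/(277 + j181), |Γ| = 0.668
|Γ|² = 0.447, so P_del/P_inc = 1 − |Γ|² = 0.553
ML = −10·log₁₀(1 − |Γ|²)

mismatch loss ≈ 2.57 dB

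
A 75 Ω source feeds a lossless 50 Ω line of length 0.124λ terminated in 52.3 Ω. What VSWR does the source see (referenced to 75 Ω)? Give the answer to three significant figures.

βl = 2π × 0.124 = 44.6°
tan(βl) = 0.988
Z_in = Z_0·(Z_L + jZ_0·tanβl)/(Z_0 + jZ_L·tanβl) = 50 − j2.25 Ω
Γ_s = (Z_in − Z_s)/(Z_in + Z_s) = (-25 − j2.25)/(125 − j2.25), |Γ_s| = 0.201
VSWR = (1 + |Γ_s|)/(1 − |Γ_s|)

VSWR ≈ 1.5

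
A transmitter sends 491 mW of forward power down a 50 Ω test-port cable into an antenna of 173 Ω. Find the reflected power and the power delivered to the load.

P_reflected ≈ 149 mW; P_delivered ≈ 342 mW

Γ = (173 − 50)/(173 + 50) = 0.552
|Γ|² = 0.304
P_refl = |Γ|²·P_inc = 149 mW, P_del = (1 − |Γ|²)·P_inc = 342 mW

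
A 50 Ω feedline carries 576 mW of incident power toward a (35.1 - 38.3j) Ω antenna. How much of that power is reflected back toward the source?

P_reflected ≈ 112 mW

|Γ| = |(-14.9 − j38.3)/(85.1 − j38.3)| = 0.44
|Γ|² = 0.194
P_refl = |Γ|²·P_inc = 112 mW, P_del = (1 − |Γ|²)·P_inc = 464 mW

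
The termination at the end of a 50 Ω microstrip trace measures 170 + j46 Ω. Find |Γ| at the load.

Γ = (Z_L − Z_0)/(Z_L + Z_0) = (120 + j46)/(220 + j46)
|Γ| = 129/225

|Γ| ≈ 0.572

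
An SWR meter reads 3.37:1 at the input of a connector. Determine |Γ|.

|Γ| = (S − 1)/(S + 1) = (3.37 − 1)/(3.37 + 1) = 2.37/4.37

|Γ| ≈ 0.542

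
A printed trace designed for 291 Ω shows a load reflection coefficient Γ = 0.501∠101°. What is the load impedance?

Z_L ≈ 151 + j198 Ω

Z_L = Z_0·(1 + Γ)/(1 − Γ) = 291·(0.904 + j0.492)/(1.1 − j0.492)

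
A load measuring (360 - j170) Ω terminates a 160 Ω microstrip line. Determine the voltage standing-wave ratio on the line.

Γ = (Z_L − Z_0)/(Z_L + Z_0) = (200 − j170)/(520 − j170)
|Γ| = 262/547 = 0.48
VSWR = (1 + |Γ|)/(1 − |Γ|) = 1.48/0.52

VSWR ≈ 2.84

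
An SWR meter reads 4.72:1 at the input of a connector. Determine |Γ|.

|Γ| ≈ 0.65

|Γ| = (S − 1)/(S + 1) = (4.72 − 1)/(4.72 + 1) = 3.72/5.72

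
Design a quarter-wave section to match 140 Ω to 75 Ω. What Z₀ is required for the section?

Z_qwt = √(Z_0·R_L) = √(75 × 140) = √10500

Z_qwt ≈ 102 Ω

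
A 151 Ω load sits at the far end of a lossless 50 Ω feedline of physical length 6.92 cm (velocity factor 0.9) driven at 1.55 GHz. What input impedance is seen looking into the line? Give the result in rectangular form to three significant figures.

λ = v/f = 0.9·c / 1.55 GHz = 0.174 m
βl = 2π·l/λ = 2π × 0.397 = 143°
tan(βl) = tan(143°) = -0.753
Z_in = Z_0·(Z_L + jZ_0·tanβl)/(Z_0 + jZ_L·tanβl)
     = 50·(151 − j37.7)/(50 − j114)

Z_in ≈ 38.3 + j49.5 Ω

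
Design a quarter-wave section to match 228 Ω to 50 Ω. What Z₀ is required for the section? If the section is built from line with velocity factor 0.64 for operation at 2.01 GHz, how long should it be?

Z_qwt = √(Z_0·R_L) = √(50 × 228) = √11400
λ = 0.64·c/f = 0.0955 m, so l = λ/4 = 0.0239 m

Z_qwt ≈ 107 Ω; length ≈ 2.39 cm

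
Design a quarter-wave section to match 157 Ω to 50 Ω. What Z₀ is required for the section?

Z_qwt = √(Z_0·R_L) = √(50 × 157) = √7850

Z_qwt ≈ 88.6 Ω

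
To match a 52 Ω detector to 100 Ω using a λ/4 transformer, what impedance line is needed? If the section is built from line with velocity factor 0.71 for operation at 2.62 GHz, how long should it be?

Z_qwt = √(Z_0·R_L) = √(100 × 52) = √5200
λ = 0.71·c/f = 0.0813 m, so l = λ/4 = 0.0203 m

Z_qwt ≈ 72.1 Ω; length ≈ 2.03 cm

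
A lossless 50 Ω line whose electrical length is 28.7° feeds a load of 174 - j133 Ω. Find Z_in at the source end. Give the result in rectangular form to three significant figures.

Z_in ≈ 23.4 − j61.2 Ω

tan(βl) = tan(28.7°) = 0.547
Z_in = Z_0·(Z_L + jZ_0·tanβl)/(Z_0 + jZ_L·tanβl)
     = 50·(174 − j106)/(123 + j95.3)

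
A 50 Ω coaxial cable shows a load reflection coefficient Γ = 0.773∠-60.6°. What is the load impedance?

Z_L ≈ 24 − j80.3 Ω

Z_L = Z_0·(1 + Γ)/(1 − Γ) = 50·(1.38 − j0.673)/(0.621 + j0.673)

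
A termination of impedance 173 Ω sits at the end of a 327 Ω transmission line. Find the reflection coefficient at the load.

Γ = -0.308

Γ = (Z_L − Z_0)/(Z_L + Z_0) = (173 − 327)/(173 + 327) = -154/500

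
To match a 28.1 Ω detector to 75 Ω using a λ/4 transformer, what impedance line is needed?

Z_qwt = √(Z_0·R_L) = √(75 × 28.1) = √2108

Z_qwt ≈ 45.9 Ω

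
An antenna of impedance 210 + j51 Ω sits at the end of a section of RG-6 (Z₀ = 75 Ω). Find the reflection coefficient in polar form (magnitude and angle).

Γ = (Z_L − Z_0)/(Z_L + Z_0) = (135 + j51)/(285 + j51)
|Γ| = 144/290 = 0.498

Γ ≈ 0.498 ∠ 10.5°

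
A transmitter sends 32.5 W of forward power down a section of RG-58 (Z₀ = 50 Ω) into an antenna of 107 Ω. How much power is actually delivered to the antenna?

P_delivered ≈ 28.2 W

Γ = (107 − 50)/(107 + 50) = 0.363
|Γ|² = 0.132
P_refl = |Γ|²·P_inc = 4.28 W, P_del = (1 − |Γ|²)·P_inc = 28.2 W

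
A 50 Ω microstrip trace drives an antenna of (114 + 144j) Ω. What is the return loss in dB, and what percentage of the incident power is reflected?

Γ = (64 + j144)/(164 + j144), |Γ| = 0.722
RL = −20·log₁₀(0.722) = 2.83 dB
P_refl/P_inc = |Γ|² = 0.521

RL ≈ 2.83 dB; 52.1% of incident power reflected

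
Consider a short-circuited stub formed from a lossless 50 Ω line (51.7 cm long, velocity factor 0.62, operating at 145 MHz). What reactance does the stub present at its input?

λ = v/f = 0.62·c / 145 MHz = 1.28 m
βl = 2π·l/λ = 2π × 0.403 = 145°
tan(βl) = -0.698
For a short-circuited stub, Z_in = jZ_0·tan(βl)

X_in ≈ -34.9 Ω (capacitive)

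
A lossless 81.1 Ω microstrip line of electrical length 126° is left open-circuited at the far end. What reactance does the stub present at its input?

X_in ≈ 58.9 Ω (inductive)

tan(βl) = -1.38
For an open-circuited stub, Z_in = −jZ_0·cot(βl) = −jZ_0/tan(βl)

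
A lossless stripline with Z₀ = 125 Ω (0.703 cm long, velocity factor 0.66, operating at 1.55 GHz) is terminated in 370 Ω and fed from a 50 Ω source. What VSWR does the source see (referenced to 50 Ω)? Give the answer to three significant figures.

VSWR ≈ 6.75

λ = v/f = 0.66·c / 1.55 GHz = 0.128 m
βl = 2π·l/λ = 2π × 0.055 = 19.8°
tan(βl) = 0.36
Z_in = Z_0·(Z_L + jZ_0·tanβl)/(Z_0 + jZ_L·tanβl) = 196 − j164 Ω
Γ_s = (Z_in − Z_s)/(Z_in + Z_s) = (146 − j164)/(246 − j164), |Γ_s| = 0.742
VSWR = (1 + |Γ_s|)/(1 − |Γ_s|)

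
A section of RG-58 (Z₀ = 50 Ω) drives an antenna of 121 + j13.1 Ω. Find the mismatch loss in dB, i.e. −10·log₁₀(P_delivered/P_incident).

mismatch loss ≈ 0.847 dB

Γ = (71 + j13.1)/(171 + j13.1), |Γ| = 0.421
|Γ|² = 0.177, so P_del/P_inc = 1 − |Γ|² = 0.823
ML = −10·log₁₀(1 − |Γ|²)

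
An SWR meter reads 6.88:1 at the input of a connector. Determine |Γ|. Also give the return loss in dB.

|Γ| ≈ 0.746; return loss ≈ 2.54 dB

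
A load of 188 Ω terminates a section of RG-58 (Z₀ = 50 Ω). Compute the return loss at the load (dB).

RL ≈ 4.73 dB

Γ = (188 − 50)/(188 + 50) = 0.58
RL = −20·log₁₀|Γ| = −20·log₁₀(0.58)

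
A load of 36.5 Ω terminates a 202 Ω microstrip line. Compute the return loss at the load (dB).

RL ≈ 3.17 dB

Γ = (36.5 − 202)/(36.5 + 202) = -0.694
RL = −20·log₁₀|Γ| = −20·log₁₀(0.694)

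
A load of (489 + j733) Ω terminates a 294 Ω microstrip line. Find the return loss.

RL ≈ 3.01 dB

Γ = (195 + j733)/(783 + j733), |Γ| = 0.707
RL = −20·log₁₀|Γ| = −20·log₁₀(0.707)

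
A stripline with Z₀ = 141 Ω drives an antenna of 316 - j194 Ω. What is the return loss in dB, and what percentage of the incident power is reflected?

RL ≈ 5.58 dB; 27.7% of incident power reflected

Γ = (175 − j194)/(457 − j194), |Γ| = 0.526
RL = −20·log₁₀(0.526) = 5.58 dB
P_refl/P_inc = |Γ|² = 0.277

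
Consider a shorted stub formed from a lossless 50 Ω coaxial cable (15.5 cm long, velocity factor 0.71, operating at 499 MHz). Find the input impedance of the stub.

λ = v/f = 0.71·c / 499 MHz = 0.427 m
βl = 2π·l/λ = 2π × 0.363 = 131°
tan(βl) = -1.16
For a shorted stub, Z_in = jZ_0·tan(βl)

Z_in ≈ −j58.1 Ω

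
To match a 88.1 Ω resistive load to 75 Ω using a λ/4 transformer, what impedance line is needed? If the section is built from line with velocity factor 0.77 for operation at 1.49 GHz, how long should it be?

Z_qwt = √(Z_0·R_L) = √(75 × 88.1) = √6608
λ = 0.77·c/f = 0.155 m, so l = λ/4 = 0.0388 m

Z_qwt ≈ 81.3 Ω; length ≈ 3.88 cm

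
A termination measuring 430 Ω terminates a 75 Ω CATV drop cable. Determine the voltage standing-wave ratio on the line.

VSWR ≈ 5.73

Γ = (430 − 75)/(430 + 75) = 0.703
VSWR = (1 + 0.703)/(1 − 0.703)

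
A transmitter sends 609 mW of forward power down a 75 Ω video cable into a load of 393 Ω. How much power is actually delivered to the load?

Γ = (393 − 75)/(393 + 75) = 0.679
|Γ|² = 0.462
P_refl = |Γ|²·P_inc = 281 mW, P_del = (1 − |Γ|²)·P_inc = 328 mW

P_delivered ≈ 328 mW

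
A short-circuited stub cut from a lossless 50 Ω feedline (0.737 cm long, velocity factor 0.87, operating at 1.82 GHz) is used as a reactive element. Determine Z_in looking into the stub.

Z_in ≈ +j16.7 Ω

λ = v/f = 0.87·c / 1.82 GHz = 0.143 m
βl = 2π·l/λ = 2π × 0.0514 = 18.5°
tan(βl) = 0.335
For a short-circuited stub, Z_in = jZ_0·tan(βl)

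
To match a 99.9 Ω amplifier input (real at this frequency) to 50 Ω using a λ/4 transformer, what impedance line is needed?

Z_qwt ≈ 70.7 Ω

Z_qwt = √(Z_0·R_L) = √(50 × 99.9) = √4995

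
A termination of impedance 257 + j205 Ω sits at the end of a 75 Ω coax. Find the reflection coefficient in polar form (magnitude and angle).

Γ ≈ 0.703 ∠ 16.7°

Γ = (Z_L − Z_0)/(Z_L + Z_0) = (182 + j205)/(332 + j205)
|Γ| = 274/390 = 0.703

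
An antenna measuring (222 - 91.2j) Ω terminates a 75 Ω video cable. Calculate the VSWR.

VSWR ≈ 3.51

Γ = (Z_L − Z_0)/(Z_L + Z_0) = (147 − j91.2)/(297 − j91.2)
|Γ| = 173/311 = 0.557
VSWR = (1 + |Γ|)/(1 − |Γ|) = 1.56/0.443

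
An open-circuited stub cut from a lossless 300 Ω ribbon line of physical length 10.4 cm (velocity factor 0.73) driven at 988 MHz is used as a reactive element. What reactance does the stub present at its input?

X_in ≈ 1530 Ω (inductive)

λ = v/f = 0.73·c / 988 MHz = 0.222 m
βl = 2π·l/λ = 2π × 0.469 = 169°
tan(βl) = -0.196
For an open-circuited stub, Z_in = −jZ_0·cot(βl) = −jZ_0/tan(βl)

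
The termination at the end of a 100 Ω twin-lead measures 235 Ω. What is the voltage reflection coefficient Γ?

Γ = 0.403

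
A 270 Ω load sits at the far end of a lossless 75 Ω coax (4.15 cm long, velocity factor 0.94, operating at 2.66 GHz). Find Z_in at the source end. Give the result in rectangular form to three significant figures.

Z_in ≈ 46.9 + j76.3 Ω

λ = v/f = 0.94·c / 2.66 GHz = 0.106 m
βl = 2π·l/λ = 2π × 0.391 = 141°
tan(βl) = tan(141°) = -0.812
Z_in = Z_0·(Z_L + jZ_0·tanβl)/(Z_0 + jZ_L·tanβl)
     = 75·(270 − j60.9)/(75 − j219)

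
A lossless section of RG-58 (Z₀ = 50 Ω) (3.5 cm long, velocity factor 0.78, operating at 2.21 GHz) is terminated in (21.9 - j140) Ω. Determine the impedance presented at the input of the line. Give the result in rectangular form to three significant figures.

λ = v/f = 0.78·c / 2.21 GHz = 0.106 m
βl = 2π·l/λ = 2π × 0.331 = 119°
tan(βl) = tan(119°) = -1.8
Z_in = Z_0·(Z_L + jZ_0·tanβl)/(Z_0 + jZ_L·tanβl)
     = 50·(21.9 − j230)/(-203 − j39.5)

Z_in ≈ 5.47 + j55.8 Ω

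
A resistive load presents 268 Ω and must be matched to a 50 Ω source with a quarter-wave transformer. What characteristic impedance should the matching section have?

Z_qwt = √(Z_0·R_L) = √(50 × 268) = √13400

Z_qwt ≈ 116 Ω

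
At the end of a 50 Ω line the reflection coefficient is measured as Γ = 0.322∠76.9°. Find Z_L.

Z_L ≈ 46.8 + j32.7 Ω

Z_L = Z_0·(1 + Γ)/(1 − Γ) = 50·(1.07 + j0.314)/(0.927 − j0.314)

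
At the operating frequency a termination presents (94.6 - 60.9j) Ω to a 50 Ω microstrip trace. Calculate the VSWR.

VSWR ≈ 2.85

Γ = (Z_L − Z_0)/(Z_L + Z_0) = (44.6 − j60.9)/(144.6 − j60.9)
|Γ| = 75.5/157 = 0.481
VSWR = (1 + |Γ|)/(1 − |Γ|) = 1.48/0.519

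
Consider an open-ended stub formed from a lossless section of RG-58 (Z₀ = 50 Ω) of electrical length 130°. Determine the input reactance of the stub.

X_in ≈ 42 Ω (inductive)

tan(βl) = -1.19
For an open-ended stub, Z_in = −jZ_0·cot(βl) = −jZ_0/tan(βl)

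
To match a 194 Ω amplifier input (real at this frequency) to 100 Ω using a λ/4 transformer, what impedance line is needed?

Z_qwt ≈ 139 Ω

Z_qwt = √(Z_0·R_L) = √(100 × 194) = √19400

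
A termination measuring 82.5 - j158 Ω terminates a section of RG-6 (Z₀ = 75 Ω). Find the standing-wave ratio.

VSWR ≈ 5.87

Γ = (Z_L − Z_0)/(Z_L + Z_0) = (7.5 − j158)/(157.5 − j158)
|Γ| = 158/223 = 0.709
VSWR = (1 + |Γ|)/(1 − |Γ|) = 1.71/0.291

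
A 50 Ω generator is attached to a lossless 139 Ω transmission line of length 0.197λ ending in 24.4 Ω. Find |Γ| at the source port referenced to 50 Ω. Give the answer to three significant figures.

βl = 2π × 0.197 = 70.9°
tan(βl) = 2.89
Z_in = Z_0·(Z_L + jZ_0·tanβl)/(Z_0 + jZ_L·tanβl) = 182 + j310 Ω
Γ_s = (Z_in − Z_s)/(Z_in + Z_s) = (132 + j310)/(232 + j310), |Γ_s| = 0.87

|Γ| ≈ 0.87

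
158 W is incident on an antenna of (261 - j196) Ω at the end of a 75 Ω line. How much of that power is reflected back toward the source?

P_reflected ≈ 76.2 W

|Γ| = |(186 − j196)/(336 − j196)| = 0.695
|Γ|² = 0.483
P_refl = |Γ|²·P_inc = 76.2 W, P_del = (1 − |Γ|²)·P_inc = 81.8 W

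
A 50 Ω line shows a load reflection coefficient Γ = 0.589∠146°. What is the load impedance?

Z_L ≈ 14.1 + j14.2 Ω

Z_L = Z_0·(1 + Γ)/(1 − Γ) = 50·(0.512 + j0.329)/(1.49 − j0.329)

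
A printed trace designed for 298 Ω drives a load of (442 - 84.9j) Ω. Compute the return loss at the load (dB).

Γ = (144 − j84.9)/(740 − j84.9), |Γ| = 0.224
RL = −20·log₁₀|Γ| = −20·log₁₀(0.224)

RL ≈ 13 dB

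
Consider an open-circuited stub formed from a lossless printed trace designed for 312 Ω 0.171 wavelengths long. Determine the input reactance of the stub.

βl = 2π × 0.171 = 61.6°
tan(βl) = 1.85
For an open-circuited stub, Z_in = −jZ_0·cot(βl) = −jZ_0/tan(βl)

X_in ≈ -169 Ω (capacitive)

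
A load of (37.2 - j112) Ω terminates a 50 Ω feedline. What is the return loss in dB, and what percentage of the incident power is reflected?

RL ≈ 2 dB; 63.1% of incident power reflected

Γ = (-12.8 − j112)/(87.2 − j112), |Γ| = 0.794
RL = −20·log₁₀(0.794) = 2 dB
P_refl/P_inc = |Γ|² = 0.631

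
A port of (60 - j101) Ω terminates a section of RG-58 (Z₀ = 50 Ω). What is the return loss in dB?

RL ≈ 3.35 dB

Γ = (10 − j101)/(110 − j101), |Γ| = 0.68
RL = −20·log₁₀|Γ| = −20·log₁₀(0.68)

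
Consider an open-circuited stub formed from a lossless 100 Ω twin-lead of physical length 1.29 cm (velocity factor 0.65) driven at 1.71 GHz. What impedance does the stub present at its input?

λ = v/f = 0.65·c / 1.71 GHz = 0.114 m
βl = 2π·l/λ = 2π × 0.113 = 40.7°
tan(βl) = 0.861
For an open-circuited stub, Z_in = −jZ_0·cot(βl) = −jZ_0/tan(βl)

Z_in ≈ −j116 Ω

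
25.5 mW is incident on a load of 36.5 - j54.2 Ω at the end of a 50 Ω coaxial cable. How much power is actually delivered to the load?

|Γ| = |(-13.5 − j54.2)/(86.5 − j54.2)| = 0.547
|Γ|² = 0.299
P_refl = |Γ|²·P_inc = 7.64 mW, P_del = (1 − |Γ|²)·P_inc = 17.9 mW

P_delivered ≈ 17.9 mW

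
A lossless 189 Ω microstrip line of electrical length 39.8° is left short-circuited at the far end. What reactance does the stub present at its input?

X_in ≈ 157 Ω (inductive)

tan(βl) = 0.833
For a short-circuited stub, Z_in = jZ_0·tan(βl)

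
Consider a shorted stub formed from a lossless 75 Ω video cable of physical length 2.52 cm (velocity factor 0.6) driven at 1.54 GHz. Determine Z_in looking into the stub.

λ = v/f = 0.6·c / 1.54 GHz = 0.117 m
βl = 2π·l/λ = 2π × 0.216 = 77.6°
tan(βl) = 4.55
For a shorted stub, Z_in = jZ_0·tan(βl)

Z_in ≈ +j342 Ω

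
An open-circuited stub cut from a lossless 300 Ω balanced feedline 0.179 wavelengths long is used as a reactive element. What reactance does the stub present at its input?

X_in ≈ -143 Ω (capacitive)

βl = 2π × 0.179 = 64.4°
tan(βl) = 2.09
For an open-circuited stub, Z_in = −jZ_0·cot(βl) = −jZ_0/tan(βl)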